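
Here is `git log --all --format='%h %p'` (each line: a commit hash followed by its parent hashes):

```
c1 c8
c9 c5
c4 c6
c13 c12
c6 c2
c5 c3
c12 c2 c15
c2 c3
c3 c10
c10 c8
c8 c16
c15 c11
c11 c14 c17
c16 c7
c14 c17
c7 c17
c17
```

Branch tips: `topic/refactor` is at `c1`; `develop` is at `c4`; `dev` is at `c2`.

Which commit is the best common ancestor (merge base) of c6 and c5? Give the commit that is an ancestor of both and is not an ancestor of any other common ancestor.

Ancestors of c6: {c10, c16, c17, c2, c3, c6, c7, c8}.
Ancestors of c5: {c10, c16, c17, c3, c5, c7, c8}.
Common ancestors: {c10, c16, c17, c3, c7, c8}.
Among these, c3 is not an ancestor of any other common ancestor — it is the merge base.

c3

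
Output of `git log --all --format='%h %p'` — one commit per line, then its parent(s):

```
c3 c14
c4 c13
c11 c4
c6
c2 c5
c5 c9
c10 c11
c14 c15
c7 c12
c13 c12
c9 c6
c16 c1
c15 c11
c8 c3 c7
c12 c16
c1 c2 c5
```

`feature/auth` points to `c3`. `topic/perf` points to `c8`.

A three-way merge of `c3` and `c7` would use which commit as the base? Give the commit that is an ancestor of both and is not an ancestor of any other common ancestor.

Ancestors of c3: {c1, c11, c12, c13, c14, c15, c16, c2, c3, c4, c5, c6, c9}.
Ancestors of c7: {c1, c12, c16, c2, c5, c6, c7, c9}.
Common ancestors: {c1, c12, c16, c2, c5, c6, c9}.
Among these, c12 is not an ancestor of any other common ancestor — it is the merge base.

c12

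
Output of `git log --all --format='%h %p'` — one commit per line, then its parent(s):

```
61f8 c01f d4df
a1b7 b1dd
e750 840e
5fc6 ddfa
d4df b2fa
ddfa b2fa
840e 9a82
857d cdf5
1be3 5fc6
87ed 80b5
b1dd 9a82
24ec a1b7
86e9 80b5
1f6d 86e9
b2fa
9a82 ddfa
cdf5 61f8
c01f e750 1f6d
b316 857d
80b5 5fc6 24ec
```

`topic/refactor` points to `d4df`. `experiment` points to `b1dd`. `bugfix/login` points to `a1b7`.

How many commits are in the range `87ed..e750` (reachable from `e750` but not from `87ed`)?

Reachable from e750: {840e, 9a82, b2fa, ddfa, e750}.
Reachable from 87ed: {24ec, 5fc6, 80b5, 87ed, 9a82, a1b7, b1dd, b2fa, ddfa}.
In e750's history but not 87ed's: {840e, e750} — 2 commits.

2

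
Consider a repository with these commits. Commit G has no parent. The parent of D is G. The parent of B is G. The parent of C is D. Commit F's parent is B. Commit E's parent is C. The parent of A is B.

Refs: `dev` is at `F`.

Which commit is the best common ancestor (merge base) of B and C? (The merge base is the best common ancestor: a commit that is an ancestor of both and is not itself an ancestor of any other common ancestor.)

G

Ancestors of B: {B, G}.
Ancestors of C: {C, D, G}.
Common ancestors: {G}.
The only common ancestor is G, so it is the merge base.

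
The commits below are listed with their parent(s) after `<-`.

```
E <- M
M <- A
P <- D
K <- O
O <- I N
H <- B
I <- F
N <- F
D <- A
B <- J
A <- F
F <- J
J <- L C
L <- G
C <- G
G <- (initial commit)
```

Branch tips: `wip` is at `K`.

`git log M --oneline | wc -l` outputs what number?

7

Walking parent pointers from M: reachable set = {A, C, F, G, J, L, M}.
That is 7 commits.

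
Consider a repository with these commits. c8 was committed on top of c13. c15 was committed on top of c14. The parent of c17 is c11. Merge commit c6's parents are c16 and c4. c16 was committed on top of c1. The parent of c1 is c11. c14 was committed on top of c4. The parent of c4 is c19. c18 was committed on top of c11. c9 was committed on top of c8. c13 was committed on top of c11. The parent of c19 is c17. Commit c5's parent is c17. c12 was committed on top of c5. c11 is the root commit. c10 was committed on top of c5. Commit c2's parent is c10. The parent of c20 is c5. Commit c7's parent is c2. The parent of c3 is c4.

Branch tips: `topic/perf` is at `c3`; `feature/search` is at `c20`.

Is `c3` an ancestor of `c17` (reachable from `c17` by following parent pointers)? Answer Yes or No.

Ancestors of c17: {c11, c17}.
c3 is not in that set, so it is not an ancestor of c17.

No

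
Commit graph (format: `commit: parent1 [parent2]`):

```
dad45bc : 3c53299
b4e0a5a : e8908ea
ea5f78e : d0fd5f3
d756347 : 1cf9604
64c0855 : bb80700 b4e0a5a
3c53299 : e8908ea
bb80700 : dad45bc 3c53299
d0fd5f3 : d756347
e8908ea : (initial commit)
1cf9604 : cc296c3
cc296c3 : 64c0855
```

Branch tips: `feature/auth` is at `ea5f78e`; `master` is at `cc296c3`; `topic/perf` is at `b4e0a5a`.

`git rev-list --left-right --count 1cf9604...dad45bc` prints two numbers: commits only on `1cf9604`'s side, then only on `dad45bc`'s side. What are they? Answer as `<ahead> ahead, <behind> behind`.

5 ahead, 0 behind

Reachable from 1cf9604: {1cf9604, 3c53299, 64c0855, b4e0a5a, bb80700, cc296c3, dad45bc, e8908ea}.
Reachable from dad45bc: {3c53299, dad45bc, e8908ea}.
Only in 1cf9604's history (ahead): {1cf9604, 64c0855, b4e0a5a, bb80700, cc296c3} — 5.
Only in dad45bc's history (behind): {} — 0.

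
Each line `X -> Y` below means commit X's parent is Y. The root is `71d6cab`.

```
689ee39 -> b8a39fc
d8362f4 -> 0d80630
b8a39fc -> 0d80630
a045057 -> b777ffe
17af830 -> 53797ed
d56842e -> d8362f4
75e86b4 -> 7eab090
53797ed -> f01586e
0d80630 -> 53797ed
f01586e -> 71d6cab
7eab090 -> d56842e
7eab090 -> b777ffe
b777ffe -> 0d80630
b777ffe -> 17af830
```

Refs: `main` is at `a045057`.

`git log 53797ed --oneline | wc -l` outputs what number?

3

Walking parent pointers from 53797ed: reachable set = {53797ed, 71d6cab, f01586e}.
That is 3 commits.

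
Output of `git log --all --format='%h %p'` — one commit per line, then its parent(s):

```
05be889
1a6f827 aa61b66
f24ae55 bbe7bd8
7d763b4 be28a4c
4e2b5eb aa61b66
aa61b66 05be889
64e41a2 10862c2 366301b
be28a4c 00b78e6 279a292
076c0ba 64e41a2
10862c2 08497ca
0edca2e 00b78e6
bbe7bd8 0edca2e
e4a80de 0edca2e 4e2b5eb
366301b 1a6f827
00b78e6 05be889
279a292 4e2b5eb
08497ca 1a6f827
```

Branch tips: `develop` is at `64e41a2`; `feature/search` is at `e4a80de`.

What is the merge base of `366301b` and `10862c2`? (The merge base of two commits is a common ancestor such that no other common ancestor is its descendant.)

Ancestors of 366301b: {05be889, 1a6f827, 366301b, aa61b66}.
Ancestors of 10862c2: {05be889, 08497ca, 10862c2, 1a6f827, aa61b66}.
Common ancestors: {05be889, 1a6f827, aa61b66}.
Among these, 1a6f827 is not an ancestor of any other common ancestor — it is the merge base.

1a6f827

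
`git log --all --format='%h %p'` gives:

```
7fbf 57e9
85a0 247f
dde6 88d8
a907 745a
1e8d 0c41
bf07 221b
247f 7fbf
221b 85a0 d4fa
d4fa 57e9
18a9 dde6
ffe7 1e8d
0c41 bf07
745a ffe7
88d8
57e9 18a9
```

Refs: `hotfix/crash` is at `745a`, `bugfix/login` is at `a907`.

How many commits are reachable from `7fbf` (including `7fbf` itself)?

5

Walking parent pointers from 7fbf: reachable set = {18a9, 57e9, 7fbf, 88d8, dde6}.
That is 5 commits.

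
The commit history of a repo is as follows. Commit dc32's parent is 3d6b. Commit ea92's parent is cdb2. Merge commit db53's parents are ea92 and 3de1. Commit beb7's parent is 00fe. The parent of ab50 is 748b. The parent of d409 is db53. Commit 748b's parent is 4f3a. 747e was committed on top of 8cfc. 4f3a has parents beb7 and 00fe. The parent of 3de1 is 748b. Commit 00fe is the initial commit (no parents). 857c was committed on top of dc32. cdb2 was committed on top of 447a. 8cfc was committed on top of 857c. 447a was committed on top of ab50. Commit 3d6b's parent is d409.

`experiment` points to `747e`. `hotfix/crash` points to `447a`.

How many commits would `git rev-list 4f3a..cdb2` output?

Reachable from cdb2: {00fe, 447a, 4f3a, 748b, ab50, beb7, cdb2}.
Reachable from 4f3a: {00fe, 4f3a, beb7}.
In cdb2's history but not 4f3a's: {447a, 748b, ab50, cdb2} — 4 commits.

4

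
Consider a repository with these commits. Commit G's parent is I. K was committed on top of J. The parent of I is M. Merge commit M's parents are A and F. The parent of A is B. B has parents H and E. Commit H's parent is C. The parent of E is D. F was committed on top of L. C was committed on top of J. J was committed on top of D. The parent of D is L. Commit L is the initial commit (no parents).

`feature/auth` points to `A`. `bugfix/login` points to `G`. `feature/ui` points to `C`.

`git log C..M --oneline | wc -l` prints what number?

6

Reachable from M: {A, B, C, D, E, F, H, J, L, M}.
Reachable from C: {C, D, J, L}.
In M's history but not C's: {A, B, E, F, H, M} — 6 commits.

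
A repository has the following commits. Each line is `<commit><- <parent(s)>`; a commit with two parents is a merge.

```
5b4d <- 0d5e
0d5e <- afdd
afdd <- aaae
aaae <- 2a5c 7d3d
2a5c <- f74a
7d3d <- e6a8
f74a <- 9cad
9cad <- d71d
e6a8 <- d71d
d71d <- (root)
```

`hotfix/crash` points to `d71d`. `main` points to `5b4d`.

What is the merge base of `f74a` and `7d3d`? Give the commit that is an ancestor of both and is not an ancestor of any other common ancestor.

Ancestors of f74a: {9cad, d71d, f74a}.
Ancestors of 7d3d: {7d3d, d71d, e6a8}.
Common ancestors: {d71d}.
The only common ancestor is d71d, so it is the merge base.

d71d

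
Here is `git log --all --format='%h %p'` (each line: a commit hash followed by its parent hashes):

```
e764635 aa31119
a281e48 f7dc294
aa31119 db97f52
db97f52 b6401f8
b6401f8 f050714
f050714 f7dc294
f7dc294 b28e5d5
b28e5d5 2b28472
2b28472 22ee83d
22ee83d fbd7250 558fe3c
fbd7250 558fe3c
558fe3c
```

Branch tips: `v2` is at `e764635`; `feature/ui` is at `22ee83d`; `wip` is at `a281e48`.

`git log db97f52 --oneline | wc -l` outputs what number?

Walking parent pointers from db97f52: reachable set = {22ee83d, 2b28472, 558fe3c, b28e5d5, b6401f8, db97f52, f050714, f7dc294, fbd7250}.
That is 9 commits.

9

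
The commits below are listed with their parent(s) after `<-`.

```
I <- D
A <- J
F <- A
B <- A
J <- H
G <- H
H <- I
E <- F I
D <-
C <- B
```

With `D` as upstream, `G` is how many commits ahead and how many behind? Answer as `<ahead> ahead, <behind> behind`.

Reachable from G: {D, G, H, I}.
Reachable from D: {D}.
Only in G's history (ahead): {G, H, I} — 3.
Only in D's history (behind): {} — 0.

3 ahead, 0 behind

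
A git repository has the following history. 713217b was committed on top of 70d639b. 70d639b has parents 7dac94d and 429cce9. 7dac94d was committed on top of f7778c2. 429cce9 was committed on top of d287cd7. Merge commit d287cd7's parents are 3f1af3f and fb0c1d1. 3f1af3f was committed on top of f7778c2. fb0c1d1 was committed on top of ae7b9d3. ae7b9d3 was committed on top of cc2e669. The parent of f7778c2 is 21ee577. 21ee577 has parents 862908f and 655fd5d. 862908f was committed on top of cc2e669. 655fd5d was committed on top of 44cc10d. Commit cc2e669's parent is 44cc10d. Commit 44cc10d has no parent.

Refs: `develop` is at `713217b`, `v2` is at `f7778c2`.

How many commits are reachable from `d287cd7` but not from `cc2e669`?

8

Reachable from d287cd7: {21ee577, 3f1af3f, 44cc10d, 655fd5d, 862908f, ae7b9d3, cc2e669, d287cd7, f7778c2, fb0c1d1}.
Reachable from cc2e669: {44cc10d, cc2e669}.
In d287cd7's history but not cc2e669's: {21ee577, 3f1af3f, 655fd5d, 862908f, ae7b9d3, d287cd7, f7778c2, fb0c1d1} — 8 commits.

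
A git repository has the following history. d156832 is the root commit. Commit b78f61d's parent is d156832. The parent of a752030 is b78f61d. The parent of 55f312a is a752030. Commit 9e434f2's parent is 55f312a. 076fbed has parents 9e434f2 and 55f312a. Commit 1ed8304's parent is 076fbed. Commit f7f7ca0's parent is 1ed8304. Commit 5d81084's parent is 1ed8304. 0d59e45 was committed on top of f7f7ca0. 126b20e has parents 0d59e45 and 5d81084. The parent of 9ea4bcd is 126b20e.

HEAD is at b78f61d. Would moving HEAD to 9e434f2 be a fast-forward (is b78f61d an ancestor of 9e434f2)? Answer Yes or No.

Yes

A fast-forward from b78f61d to 9e434f2 is possible iff b78f61d is an ancestor of 9e434f2.
Ancestors of 9e434f2: {55f312a, 9e434f2, a752030, b78f61d, d156832}.
b78f61d is among them, so fast-forward is possible.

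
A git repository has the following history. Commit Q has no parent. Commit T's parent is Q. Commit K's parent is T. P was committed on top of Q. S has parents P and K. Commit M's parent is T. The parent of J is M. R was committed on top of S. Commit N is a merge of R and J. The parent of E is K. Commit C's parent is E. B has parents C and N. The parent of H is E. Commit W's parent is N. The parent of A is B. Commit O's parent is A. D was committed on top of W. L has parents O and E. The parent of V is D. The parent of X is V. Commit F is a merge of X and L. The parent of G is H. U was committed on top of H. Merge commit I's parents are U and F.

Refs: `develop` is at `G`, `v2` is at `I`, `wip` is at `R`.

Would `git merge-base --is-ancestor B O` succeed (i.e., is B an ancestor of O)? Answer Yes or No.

Yes

Ancestors of O (commits reachable by following parents): {A, B, C, E, J, K, M, N, O, P, Q, R, S, T}.
B is in that set, so it is an ancestor of O.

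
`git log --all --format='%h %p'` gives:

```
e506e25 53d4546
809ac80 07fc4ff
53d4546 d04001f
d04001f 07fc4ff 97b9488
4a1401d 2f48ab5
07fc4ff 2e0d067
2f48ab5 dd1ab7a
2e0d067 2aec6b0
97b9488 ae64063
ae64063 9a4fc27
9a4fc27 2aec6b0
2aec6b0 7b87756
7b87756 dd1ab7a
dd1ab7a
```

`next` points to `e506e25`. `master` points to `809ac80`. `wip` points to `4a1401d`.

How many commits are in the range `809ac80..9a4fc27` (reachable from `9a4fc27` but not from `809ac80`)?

Reachable from 9a4fc27: {2aec6b0, 7b87756, 9a4fc27, dd1ab7a}.
Reachable from 809ac80: {07fc4ff, 2aec6b0, 2e0d067, 7b87756, 809ac80, dd1ab7a}.
In 9a4fc27's history but not 809ac80's: {9a4fc27} — 1 commit.

1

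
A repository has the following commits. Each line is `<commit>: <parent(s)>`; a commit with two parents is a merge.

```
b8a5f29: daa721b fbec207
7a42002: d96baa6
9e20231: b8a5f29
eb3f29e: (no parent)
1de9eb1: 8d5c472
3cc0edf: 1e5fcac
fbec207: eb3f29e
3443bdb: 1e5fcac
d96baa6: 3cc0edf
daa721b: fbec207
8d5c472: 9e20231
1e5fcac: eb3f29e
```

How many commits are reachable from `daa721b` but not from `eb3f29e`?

2

Reachable from daa721b: {daa721b, eb3f29e, fbec207}.
Reachable from eb3f29e: {eb3f29e}.
In daa721b's history but not eb3f29e's: {daa721b, fbec207} — 2 commits.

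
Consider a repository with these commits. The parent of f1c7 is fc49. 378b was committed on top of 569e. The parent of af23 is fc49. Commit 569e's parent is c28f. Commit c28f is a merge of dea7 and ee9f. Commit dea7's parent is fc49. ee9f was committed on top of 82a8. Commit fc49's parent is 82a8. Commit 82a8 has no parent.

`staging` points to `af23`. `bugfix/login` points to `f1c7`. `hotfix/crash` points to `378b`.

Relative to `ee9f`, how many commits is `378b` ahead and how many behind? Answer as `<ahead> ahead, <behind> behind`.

Reachable from 378b: {378b, 569e, 82a8, c28f, dea7, ee9f, fc49}.
Reachable from ee9f: {82a8, ee9f}.
Only in 378b's history (ahead): {378b, 569e, c28f, dea7, fc49} — 5.
Only in ee9f's history (behind): {} — 0.

5 ahead, 0 behind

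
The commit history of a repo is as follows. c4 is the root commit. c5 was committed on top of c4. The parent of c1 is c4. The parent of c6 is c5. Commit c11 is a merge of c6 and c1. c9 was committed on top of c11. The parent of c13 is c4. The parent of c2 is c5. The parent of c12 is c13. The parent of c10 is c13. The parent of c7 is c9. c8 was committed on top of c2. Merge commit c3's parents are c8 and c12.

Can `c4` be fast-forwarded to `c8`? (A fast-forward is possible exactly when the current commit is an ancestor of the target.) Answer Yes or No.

Yes

A fast-forward from c4 to c8 is possible iff c4 is an ancestor of c8.
Ancestors of c8: {c2, c4, c5, c8}.
c4 is among them, so fast-forward is possible.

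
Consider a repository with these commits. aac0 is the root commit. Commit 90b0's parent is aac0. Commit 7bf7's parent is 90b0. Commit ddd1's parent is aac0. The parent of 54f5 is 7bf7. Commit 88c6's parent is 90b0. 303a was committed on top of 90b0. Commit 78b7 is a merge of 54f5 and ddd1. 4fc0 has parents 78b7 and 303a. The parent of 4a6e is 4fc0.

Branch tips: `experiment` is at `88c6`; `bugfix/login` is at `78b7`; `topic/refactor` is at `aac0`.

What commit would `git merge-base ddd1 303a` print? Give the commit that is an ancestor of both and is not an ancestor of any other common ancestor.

Ancestors of ddd1: {aac0, ddd1}.
Ancestors of 303a: {303a, 90b0, aac0}.
Common ancestors: {aac0}.
The only common ancestor is aac0, so it is the merge base.

aac0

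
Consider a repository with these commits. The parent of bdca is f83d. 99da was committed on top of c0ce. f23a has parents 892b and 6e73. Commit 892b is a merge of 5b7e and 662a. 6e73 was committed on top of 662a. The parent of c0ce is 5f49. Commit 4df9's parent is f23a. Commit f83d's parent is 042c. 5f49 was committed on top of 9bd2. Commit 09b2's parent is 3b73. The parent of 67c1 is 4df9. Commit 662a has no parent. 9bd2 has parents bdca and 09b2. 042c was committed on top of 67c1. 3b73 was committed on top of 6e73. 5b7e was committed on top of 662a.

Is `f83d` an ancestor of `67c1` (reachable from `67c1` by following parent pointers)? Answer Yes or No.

No

Ancestors of 67c1: {4df9, 5b7e, 662a, 67c1, 6e73, 892b, f23a}.
f83d is not in that set, so it is not an ancestor of 67c1.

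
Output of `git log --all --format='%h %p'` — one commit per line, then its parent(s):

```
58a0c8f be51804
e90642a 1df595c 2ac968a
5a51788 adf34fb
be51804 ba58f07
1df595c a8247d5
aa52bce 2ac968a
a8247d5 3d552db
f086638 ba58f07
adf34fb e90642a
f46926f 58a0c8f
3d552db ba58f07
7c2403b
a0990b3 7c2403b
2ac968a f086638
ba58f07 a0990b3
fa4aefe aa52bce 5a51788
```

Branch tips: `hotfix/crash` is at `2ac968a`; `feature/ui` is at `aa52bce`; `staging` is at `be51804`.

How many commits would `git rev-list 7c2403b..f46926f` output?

Reachable from f46926f: {58a0c8f, 7c2403b, a0990b3, ba58f07, be51804, f46926f}.
Reachable from 7c2403b: {7c2403b}.
In f46926f's history but not 7c2403b's: {58a0c8f, a0990b3, ba58f07, be51804, f46926f} — 5 commits.

5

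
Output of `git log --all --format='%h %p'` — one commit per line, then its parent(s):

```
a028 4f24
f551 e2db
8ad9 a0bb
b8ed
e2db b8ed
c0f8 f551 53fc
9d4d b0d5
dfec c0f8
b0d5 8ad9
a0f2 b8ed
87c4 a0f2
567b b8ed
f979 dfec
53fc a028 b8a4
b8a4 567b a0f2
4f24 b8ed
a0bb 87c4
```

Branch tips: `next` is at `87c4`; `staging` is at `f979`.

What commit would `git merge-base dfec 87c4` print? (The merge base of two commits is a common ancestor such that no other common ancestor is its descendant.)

a0f2

Ancestors of dfec: {4f24, 53fc, 567b, a028, a0f2, b8a4, b8ed, c0f8, dfec, e2db, f551}.
Ancestors of 87c4: {87c4, a0f2, b8ed}.
Common ancestors: {a0f2, b8ed}.
Among these, a0f2 is not an ancestor of any other common ancestor — it is the merge base.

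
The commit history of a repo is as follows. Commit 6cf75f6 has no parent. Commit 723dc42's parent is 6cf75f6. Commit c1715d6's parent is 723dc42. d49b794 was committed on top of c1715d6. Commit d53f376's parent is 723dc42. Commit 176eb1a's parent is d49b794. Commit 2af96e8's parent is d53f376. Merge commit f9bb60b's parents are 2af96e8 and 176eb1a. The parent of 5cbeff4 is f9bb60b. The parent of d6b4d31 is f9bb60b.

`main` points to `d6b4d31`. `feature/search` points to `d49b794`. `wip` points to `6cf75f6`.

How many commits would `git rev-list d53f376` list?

3

Walking parent pointers from d53f376: reachable set = {6cf75f6, 723dc42, d53f376}.
That is 3 commits.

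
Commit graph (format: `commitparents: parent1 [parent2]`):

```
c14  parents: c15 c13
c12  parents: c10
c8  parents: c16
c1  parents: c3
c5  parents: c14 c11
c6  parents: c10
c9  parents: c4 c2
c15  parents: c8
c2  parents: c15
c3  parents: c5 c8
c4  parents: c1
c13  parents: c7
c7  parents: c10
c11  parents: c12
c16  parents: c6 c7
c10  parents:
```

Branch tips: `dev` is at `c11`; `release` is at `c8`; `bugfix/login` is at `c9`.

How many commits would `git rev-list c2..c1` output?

Reachable from c1: {c1, c10, c11, c12, c13, c14, c15, c16, c3, c5, c6, c7, c8}.
Reachable from c2: {c10, c15, c16, c2, c6, c7, c8}.
In c1's history but not c2's: {c1, c11, c12, c13, c14, c3, c5} — 7 commits.

7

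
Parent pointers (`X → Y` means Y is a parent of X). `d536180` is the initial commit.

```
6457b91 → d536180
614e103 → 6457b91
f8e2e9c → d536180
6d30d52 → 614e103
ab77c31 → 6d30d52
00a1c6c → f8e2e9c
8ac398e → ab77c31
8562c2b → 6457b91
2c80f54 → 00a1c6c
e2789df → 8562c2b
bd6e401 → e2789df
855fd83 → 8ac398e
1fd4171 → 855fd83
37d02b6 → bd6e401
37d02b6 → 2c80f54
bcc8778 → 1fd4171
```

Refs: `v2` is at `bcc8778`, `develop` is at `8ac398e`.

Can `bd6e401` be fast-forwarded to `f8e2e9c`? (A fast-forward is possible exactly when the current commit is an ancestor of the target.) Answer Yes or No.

No

A fast-forward from bd6e401 to f8e2e9c is possible iff bd6e401 is an ancestor of f8e2e9c.
Ancestors of f8e2e9c: {d536180, f8e2e9c}.
bd6e401 is not among them, so fast-forward is not possible.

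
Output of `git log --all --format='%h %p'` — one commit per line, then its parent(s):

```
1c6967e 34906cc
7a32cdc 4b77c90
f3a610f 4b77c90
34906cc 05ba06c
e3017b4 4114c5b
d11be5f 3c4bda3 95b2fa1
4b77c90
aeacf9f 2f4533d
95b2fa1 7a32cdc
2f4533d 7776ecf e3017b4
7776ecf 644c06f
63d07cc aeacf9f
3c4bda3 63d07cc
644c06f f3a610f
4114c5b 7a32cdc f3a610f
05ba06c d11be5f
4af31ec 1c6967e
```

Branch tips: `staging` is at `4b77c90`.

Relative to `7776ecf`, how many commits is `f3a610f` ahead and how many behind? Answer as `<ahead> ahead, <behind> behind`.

0 ahead, 2 behind

Reachable from f3a610f: {4b77c90, f3a610f}.
Reachable from 7776ecf: {4b77c90, 644c06f, 7776ecf, f3a610f}.
Only in f3a610f's history (ahead): {} — 0.
Only in 7776ecf's history (behind): {644c06f, 7776ecf} — 2.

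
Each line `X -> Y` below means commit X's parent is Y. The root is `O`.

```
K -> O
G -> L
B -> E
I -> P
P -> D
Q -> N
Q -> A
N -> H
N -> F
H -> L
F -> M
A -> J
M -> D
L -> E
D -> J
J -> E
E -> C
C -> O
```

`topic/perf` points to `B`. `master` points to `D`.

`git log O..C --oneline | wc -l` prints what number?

Reachable from C: {C, O}.
Reachable from O: {O}.
In C's history but not O's: {C} — 1 commit.

1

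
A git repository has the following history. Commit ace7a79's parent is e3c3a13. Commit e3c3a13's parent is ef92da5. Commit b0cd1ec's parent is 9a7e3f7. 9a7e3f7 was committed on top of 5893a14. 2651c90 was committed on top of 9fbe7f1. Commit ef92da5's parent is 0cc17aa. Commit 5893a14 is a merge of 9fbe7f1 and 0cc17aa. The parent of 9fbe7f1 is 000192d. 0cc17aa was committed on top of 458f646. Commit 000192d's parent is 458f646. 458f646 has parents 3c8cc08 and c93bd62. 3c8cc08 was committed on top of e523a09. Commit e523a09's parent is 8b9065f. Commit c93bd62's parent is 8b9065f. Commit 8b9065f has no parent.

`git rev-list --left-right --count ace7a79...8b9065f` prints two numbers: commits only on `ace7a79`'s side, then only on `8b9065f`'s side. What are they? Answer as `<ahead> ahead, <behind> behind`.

Reachable from ace7a79: {0cc17aa, 3c8cc08, 458f646, 8b9065f, ace7a79, c93bd62, e3c3a13, e523a09, ef92da5}.
Reachable from 8b9065f: {8b9065f}.
Only in ace7a79's history (ahead): {0cc17aa, 3c8cc08, 458f646, ace7a79, c93bd62, e3c3a13, e523a09, ef92da5} — 8.
Only in 8b9065f's history (behind): {} — 0.

8 ahead, 0 behind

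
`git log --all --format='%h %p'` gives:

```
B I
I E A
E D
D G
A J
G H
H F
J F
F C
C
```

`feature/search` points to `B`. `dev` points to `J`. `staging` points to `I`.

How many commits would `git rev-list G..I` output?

Reachable from I: {A, C, D, E, F, G, H, I, J}.
Reachable from G: {C, F, G, H}.
In I's history but not G's: {A, D, E, I, J} — 5 commits.

5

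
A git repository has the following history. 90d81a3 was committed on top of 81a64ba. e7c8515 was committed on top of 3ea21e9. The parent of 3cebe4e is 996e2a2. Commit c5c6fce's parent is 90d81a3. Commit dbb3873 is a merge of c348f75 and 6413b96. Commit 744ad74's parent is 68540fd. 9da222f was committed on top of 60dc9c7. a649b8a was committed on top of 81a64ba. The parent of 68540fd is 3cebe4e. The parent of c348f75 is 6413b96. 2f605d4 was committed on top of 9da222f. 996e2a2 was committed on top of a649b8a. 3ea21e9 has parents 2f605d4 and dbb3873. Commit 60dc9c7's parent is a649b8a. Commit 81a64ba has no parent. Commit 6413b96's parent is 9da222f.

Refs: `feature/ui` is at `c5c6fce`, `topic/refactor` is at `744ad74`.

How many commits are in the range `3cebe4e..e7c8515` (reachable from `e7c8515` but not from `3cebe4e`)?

Reachable from e7c8515: {2f605d4, 3ea21e9, 60dc9c7, 6413b96, 81a64ba, 9da222f, a649b8a, c348f75, dbb3873, e7c8515}.
Reachable from 3cebe4e: {3cebe4e, 81a64ba, 996e2a2, a649b8a}.
In e7c8515's history but not 3cebe4e's: {2f605d4, 3ea21e9, 60dc9c7, 6413b96, 9da222f, c348f75, dbb3873, e7c8515} — 8 commits.

8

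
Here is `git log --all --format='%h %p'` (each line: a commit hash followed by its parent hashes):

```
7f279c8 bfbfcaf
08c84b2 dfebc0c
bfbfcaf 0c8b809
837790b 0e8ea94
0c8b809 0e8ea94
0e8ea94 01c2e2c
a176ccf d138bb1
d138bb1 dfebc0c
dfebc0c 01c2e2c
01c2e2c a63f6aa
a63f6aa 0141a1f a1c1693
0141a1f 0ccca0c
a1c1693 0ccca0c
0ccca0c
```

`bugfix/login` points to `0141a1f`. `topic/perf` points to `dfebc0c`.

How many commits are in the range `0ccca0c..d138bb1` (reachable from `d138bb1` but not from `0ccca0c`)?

6

Reachable from d138bb1: {0141a1f, 01c2e2c, 0ccca0c, a1c1693, a63f6aa, d138bb1, dfebc0c}.
Reachable from 0ccca0c: {0ccca0c}.
In d138bb1's history but not 0ccca0c's: {0141a1f, 01c2e2c, a1c1693, a63f6aa, d138bb1, dfebc0c} — 6 commits.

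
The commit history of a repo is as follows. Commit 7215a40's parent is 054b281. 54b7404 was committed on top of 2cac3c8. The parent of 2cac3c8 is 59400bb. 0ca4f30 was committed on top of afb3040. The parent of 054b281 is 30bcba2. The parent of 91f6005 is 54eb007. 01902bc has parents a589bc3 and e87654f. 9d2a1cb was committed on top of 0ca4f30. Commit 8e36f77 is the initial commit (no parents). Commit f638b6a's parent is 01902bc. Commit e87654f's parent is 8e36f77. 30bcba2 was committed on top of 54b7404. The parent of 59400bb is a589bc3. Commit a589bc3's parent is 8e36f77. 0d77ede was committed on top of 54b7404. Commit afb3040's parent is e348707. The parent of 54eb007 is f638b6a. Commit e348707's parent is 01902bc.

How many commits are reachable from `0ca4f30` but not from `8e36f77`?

Reachable from 0ca4f30: {01902bc, 0ca4f30, 8e36f77, a589bc3, afb3040, e348707, e87654f}.
Reachable from 8e36f77: {8e36f77}.
In 0ca4f30's history but not 8e36f77's: {01902bc, 0ca4f30, a589bc3, afb3040, e348707, e87654f} — 6 commits.

6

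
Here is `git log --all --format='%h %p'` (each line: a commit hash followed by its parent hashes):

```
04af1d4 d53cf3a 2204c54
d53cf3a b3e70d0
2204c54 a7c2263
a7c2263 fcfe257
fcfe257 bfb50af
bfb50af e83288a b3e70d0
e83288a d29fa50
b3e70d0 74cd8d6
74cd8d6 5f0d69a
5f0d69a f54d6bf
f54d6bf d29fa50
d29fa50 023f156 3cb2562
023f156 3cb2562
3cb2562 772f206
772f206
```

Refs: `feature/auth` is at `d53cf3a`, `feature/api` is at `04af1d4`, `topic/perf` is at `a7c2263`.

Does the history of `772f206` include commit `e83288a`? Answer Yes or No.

Ancestors of 772f206: {772f206}.
e83288a is not in that set, so it is not an ancestor of 772f206.

No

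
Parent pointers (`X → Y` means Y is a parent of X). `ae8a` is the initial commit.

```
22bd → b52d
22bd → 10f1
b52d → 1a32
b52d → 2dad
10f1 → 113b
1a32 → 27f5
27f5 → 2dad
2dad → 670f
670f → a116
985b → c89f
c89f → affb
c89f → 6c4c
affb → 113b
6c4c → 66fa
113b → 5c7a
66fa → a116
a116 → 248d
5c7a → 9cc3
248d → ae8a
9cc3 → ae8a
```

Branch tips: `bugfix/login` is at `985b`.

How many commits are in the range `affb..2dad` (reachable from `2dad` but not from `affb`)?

4

Reachable from 2dad: {248d, 2dad, 670f, a116, ae8a}.
Reachable from affb: {113b, 5c7a, 9cc3, ae8a, affb}.
In 2dad's history but not affb's: {248d, 2dad, 670f, a116} — 4 commits.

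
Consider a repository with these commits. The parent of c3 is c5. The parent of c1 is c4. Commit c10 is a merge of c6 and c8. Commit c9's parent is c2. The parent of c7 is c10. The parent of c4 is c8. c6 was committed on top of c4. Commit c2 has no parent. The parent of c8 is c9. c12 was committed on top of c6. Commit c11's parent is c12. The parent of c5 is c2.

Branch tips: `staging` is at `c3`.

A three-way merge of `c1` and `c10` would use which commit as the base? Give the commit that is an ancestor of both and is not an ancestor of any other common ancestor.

c4

Ancestors of c1: {c1, c2, c4, c8, c9}.
Ancestors of c10: {c10, c2, c4, c6, c8, c9}.
Common ancestors: {c2, c4, c8, c9}.
Among these, c4 is not an ancestor of any other common ancestor — it is the merge base.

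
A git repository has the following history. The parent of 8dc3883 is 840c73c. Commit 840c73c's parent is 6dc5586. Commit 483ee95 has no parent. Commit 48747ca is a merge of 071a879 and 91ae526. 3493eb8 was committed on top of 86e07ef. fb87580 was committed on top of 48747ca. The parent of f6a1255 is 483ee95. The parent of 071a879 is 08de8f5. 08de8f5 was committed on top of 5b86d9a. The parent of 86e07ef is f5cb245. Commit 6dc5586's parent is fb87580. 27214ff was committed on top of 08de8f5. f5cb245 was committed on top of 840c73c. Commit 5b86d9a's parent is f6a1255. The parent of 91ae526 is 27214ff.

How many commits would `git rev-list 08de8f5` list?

Walking parent pointers from 08de8f5: reachable set = {08de8f5, 483ee95, 5b86d9a, f6a1255}.
That is 4 commits.

4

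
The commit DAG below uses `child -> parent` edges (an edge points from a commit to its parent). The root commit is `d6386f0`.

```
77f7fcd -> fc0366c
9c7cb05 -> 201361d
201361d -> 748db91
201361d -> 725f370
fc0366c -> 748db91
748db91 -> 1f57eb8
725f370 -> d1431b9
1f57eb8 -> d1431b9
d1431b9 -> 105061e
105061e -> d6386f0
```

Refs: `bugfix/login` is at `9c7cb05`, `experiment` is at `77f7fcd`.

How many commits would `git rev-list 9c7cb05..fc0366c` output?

Reachable from fc0366c: {105061e, 1f57eb8, 748db91, d1431b9, d6386f0, fc0366c}.
Reachable from 9c7cb05: {105061e, 1f57eb8, 201361d, 725f370, 748db91, 9c7cb05, d1431b9, d6386f0}.
In fc0366c's history but not 9c7cb05's: {fc0366c} — 1 commit.

1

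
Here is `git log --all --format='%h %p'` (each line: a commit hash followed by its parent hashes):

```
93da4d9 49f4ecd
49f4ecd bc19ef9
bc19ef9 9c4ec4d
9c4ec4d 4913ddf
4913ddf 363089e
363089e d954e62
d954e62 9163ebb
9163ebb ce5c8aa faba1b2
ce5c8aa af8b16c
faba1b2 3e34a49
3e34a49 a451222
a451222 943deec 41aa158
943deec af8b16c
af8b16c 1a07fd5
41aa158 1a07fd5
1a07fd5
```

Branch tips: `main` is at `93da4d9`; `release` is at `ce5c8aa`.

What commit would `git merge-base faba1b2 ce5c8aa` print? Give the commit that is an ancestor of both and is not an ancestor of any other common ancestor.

af8b16c

Ancestors of faba1b2: {1a07fd5, 3e34a49, 41aa158, 943deec, a451222, af8b16c, faba1b2}.
Ancestors of ce5c8aa: {1a07fd5, af8b16c, ce5c8aa}.
Common ancestors: {1a07fd5, af8b16c}.
Among these, af8b16c is not an ancestor of any other common ancestor — it is the merge base.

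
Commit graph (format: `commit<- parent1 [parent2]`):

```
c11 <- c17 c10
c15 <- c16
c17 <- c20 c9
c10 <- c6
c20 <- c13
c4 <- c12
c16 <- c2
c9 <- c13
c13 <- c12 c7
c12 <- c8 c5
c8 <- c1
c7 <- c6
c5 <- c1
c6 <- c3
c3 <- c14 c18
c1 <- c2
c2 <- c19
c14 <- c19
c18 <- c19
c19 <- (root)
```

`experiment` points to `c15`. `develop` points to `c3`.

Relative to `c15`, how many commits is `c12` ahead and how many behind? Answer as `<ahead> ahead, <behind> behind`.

4 ahead, 2 behind

Reachable from c12: {c1, c12, c19, c2, c5, c8}.
Reachable from c15: {c15, c16, c19, c2}.
Only in c12's history (ahead): {c1, c12, c5, c8} — 4.
Only in c15's history (behind): {c15, c16} — 2.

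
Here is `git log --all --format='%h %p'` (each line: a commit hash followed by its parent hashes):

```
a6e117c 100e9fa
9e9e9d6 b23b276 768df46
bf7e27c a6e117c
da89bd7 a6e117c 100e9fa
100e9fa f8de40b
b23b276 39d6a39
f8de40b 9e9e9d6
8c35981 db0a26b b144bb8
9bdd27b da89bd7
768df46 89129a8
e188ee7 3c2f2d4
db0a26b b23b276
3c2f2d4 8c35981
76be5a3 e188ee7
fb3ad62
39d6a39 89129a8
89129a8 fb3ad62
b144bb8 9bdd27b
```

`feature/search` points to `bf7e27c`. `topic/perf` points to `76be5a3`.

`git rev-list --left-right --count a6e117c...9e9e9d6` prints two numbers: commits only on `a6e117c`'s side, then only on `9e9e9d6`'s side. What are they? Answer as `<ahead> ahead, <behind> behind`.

Reachable from a6e117c: {100e9fa, 39d6a39, 768df46, 89129a8, 9e9e9d6, a6e117c, b23b276, f8de40b, fb3ad62}.
Reachable from 9e9e9d6: {39d6a39, 768df46, 89129a8, 9e9e9d6, b23b276, fb3ad62}.
Only in a6e117c's history (ahead): {100e9fa, a6e117c, f8de40b} — 3.
Only in 9e9e9d6's history (behind): {} — 0.

3 ahead, 0 behind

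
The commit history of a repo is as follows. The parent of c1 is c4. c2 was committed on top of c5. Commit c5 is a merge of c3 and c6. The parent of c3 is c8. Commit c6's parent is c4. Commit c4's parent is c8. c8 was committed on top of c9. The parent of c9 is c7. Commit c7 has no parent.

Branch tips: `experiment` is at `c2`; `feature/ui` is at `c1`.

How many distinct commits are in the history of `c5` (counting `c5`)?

Walking parent pointers from c5: reachable set = {c3, c4, c5, c6, c7, c8, c9}.
That is 7 commits.

7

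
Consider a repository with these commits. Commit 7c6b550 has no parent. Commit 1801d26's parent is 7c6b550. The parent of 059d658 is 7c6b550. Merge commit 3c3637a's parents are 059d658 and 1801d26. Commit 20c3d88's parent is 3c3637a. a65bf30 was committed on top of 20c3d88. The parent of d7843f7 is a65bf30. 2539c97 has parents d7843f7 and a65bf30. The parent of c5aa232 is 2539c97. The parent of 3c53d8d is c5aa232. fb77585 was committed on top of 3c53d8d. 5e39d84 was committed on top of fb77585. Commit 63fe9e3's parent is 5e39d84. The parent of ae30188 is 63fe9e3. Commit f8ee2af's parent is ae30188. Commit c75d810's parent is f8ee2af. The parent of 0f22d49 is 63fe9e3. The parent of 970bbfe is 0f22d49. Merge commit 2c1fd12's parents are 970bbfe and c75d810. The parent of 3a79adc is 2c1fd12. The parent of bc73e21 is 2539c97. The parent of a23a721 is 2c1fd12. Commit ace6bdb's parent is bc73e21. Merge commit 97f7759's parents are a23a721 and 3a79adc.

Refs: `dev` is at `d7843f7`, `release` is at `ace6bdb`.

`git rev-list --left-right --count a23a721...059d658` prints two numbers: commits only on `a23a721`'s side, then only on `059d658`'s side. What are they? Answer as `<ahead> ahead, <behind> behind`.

18 ahead, 0 behind

Reachable from a23a721: {059d658, 0f22d49, 1801d26, 20c3d88, 2539c97, 2c1fd12, 3c3637a, 3c53d8d, 5e39d84, 63fe9e3, 7c6b550, 970bbfe, a23a721, a65bf30, ae30188, c5aa232, c75d810, d7843f7, f8ee2af, fb77585}.
Reachable from 059d658: {059d658, 7c6b550}.
Only in a23a721's history (ahead): {0f22d49, 1801d26, 20c3d88, 2539c97, 2c1fd12, 3c3637a, 3c53d8d, 5e39d84, 63fe9e3, 970bbfe, a23a721, a65bf30, ae30188, c5aa232, c75d810, d7843f7, f8ee2af, fb77585} — 18.
Only in 059d658's history (behind): {} — 0.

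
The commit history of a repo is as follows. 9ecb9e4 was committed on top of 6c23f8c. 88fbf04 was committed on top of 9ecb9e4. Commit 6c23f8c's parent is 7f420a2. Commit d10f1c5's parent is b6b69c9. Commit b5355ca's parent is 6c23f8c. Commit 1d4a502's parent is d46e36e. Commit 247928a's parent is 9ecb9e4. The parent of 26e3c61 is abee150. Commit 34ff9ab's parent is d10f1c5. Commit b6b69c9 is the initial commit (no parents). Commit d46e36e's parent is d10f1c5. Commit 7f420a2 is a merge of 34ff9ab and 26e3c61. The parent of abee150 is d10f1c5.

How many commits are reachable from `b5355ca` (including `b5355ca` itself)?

Walking parent pointers from b5355ca: reachable set = {26e3c61, 34ff9ab, 6c23f8c, 7f420a2, abee150, b5355ca, b6b69c9, d10f1c5}.
That is 8 commits.

8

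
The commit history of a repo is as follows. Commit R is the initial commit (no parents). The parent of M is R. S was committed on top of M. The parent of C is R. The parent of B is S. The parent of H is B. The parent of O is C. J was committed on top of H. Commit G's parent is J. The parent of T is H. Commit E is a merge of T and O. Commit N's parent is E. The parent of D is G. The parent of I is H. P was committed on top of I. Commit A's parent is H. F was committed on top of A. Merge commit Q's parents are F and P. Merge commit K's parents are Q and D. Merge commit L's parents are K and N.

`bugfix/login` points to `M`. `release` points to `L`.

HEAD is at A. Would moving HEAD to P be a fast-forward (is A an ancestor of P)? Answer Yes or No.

A fast-forward from A to P is possible iff A is an ancestor of P.
Ancestors of P: {B, H, I, M, P, R, S}.
A is not among them, so fast-forward is not possible.

No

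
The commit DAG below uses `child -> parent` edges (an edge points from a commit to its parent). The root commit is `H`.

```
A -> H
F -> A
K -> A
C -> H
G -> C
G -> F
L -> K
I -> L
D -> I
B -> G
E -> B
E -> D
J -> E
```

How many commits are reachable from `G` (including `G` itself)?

5

Walking parent pointers from G: reachable set = {A, C, F, G, H}.
That is 5 commits.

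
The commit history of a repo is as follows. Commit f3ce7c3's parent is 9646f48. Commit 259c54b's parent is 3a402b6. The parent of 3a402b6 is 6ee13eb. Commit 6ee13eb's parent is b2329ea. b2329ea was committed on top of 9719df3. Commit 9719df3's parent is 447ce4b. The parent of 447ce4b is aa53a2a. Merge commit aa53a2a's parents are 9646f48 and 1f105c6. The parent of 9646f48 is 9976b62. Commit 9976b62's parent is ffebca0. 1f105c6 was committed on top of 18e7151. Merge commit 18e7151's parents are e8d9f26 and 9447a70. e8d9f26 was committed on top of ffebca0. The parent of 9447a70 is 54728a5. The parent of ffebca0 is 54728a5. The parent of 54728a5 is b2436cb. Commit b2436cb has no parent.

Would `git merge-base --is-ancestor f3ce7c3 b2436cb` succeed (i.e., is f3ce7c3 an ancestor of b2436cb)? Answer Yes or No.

No

Ancestors of b2436cb: {b2436cb}.
f3ce7c3 is not in that set, so it is not an ancestor of b2436cb.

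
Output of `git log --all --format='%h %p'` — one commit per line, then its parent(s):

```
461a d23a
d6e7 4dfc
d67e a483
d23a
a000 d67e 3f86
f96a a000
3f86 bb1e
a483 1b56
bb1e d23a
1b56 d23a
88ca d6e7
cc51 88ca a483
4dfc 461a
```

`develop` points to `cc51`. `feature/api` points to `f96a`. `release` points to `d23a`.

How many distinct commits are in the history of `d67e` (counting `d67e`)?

4

Walking parent pointers from d67e: reachable set = {1b56, a483, d23a, d67e}.
That is 4 commits.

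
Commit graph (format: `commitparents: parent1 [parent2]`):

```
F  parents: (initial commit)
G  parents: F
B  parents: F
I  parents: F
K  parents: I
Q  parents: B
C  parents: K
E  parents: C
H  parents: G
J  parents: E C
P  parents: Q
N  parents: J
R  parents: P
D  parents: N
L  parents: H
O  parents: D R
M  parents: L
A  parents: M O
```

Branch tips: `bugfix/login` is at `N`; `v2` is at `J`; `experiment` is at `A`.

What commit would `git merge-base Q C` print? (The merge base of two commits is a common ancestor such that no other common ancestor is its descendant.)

Ancestors of Q: {B, F, Q}.
Ancestors of C: {C, F, I, K}.
Common ancestors: {F}.
The only common ancestor is F, so it is the merge base.

F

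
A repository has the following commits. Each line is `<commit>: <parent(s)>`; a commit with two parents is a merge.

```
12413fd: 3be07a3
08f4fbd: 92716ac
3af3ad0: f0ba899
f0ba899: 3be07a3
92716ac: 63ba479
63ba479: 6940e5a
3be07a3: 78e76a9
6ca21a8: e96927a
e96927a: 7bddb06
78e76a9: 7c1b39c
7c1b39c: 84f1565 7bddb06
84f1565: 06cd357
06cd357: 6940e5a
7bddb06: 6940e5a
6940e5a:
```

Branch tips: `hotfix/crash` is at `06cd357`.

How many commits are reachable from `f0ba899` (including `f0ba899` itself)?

Walking parent pointers from f0ba899: reachable set = {06cd357, 3be07a3, 6940e5a, 78e76a9, 7bddb06, 7c1b39c, 84f1565, f0ba899}.
That is 8 commits.

8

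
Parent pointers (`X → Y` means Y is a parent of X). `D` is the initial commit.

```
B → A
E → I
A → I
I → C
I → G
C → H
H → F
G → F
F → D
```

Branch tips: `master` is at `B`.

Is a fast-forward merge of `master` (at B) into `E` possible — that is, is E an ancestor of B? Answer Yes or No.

A fast-forward from E to B is possible iff E is an ancestor of B.
Ancestors of B: {A, B, C, D, F, G, H, I}.
E is not among them, so fast-forward is not possible.

No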